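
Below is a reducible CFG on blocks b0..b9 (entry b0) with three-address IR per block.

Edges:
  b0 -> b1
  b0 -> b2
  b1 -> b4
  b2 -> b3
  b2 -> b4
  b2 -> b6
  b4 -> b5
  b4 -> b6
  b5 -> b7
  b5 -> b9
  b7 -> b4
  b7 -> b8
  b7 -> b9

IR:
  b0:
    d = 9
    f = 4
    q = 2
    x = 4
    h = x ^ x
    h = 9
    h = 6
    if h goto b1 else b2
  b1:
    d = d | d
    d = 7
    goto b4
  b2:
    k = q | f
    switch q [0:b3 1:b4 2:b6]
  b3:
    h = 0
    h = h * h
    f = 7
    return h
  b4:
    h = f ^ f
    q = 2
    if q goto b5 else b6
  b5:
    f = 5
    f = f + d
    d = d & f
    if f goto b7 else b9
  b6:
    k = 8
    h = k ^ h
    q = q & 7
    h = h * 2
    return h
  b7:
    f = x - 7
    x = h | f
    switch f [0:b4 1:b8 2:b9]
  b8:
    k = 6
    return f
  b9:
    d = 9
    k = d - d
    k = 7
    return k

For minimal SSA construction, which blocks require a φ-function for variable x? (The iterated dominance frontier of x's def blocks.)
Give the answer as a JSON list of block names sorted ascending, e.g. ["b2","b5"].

Answer: ["b4", "b6", "b9"]

Working:
idom tree: b1←b0 b2←b0 b3←b2 b4←b0 b5←b4 b6←b0 b7←b5 b8←b7 b9←b5
Dom at joins:
  b4: preds {b1,b2,b7}: {b0,b1} ∩ {b0,b2} ∩ {b0,b4,b5,b7} = {b0}; idom=b0
  b6: preds {b2,b4}: {b0,b2} ∩ {b0,b4} = {b0}; idom=b0
  b9: preds {b5,b7}: {b0,b4,b5} ∩ {b0,b4,b5,b7} = {b0,b4,b5}; idom=b5

DF walk-up:
  join b4 pred b1: b1 stop@b0
  join b4 pred b2: b2 stop@b0
  join b4 pred b7: b7→b5→b4 stop@b0
  join b6 pred b2: b2 stop@b0
  join b6 pred b4: b4 stop@b0
  join b9 pred b5: · stop@b5
  join b9 pred b7: b7 stop@b5
  DF(b0)=∅
  DF(b1)={b4}
  DF(b2)={b4,b6}
  DF(b3)=∅
  DF(b4)={b4,b6}
  DF(b5)={b4}
  DF(b6)=∅
  DF(b7)={b4,b9}
  DF(b8)=∅
  DF(b9)=∅

φ for x: defs {b0,b7}
  DF⁺ = {b4,b6,b9}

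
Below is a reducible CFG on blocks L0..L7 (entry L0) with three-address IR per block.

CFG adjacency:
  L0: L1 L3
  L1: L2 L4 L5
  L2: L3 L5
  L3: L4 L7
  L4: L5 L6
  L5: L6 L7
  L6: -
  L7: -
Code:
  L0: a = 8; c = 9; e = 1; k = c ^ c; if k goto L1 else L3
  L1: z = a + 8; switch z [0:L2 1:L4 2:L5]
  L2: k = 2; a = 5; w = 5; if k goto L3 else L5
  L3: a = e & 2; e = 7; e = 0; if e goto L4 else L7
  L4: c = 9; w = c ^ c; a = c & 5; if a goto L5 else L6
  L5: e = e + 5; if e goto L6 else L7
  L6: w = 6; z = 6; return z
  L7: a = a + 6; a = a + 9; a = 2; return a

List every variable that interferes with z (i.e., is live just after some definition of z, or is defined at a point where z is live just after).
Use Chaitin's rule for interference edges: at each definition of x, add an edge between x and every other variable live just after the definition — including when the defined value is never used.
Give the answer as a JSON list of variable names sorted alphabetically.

Block summaries:
  L0: {a,c,e,k} / ∅
  L1: {z} / {a}
  L2: {a,k,w} / ∅
  L3: {a,e} / {e}
  L4: {a,c,w} / ∅
  L5: {e} / {e}
  L6: {w,z} / ∅
  L7: {a} / {a}

Live sets:
  L0 li=∅ lo={a,e}
  L1 li={a,e} lo={a,e}
  L2 li={e} lo={a,e}
  L3 li={e} lo={a,e}
  L4 li={e} lo={a,e}
  L5 li={a,e} lo={a}
  L6 li=∅ lo=∅
  L7 li={a} lo=∅

Conflict graph:
  a: {c,e,k,w,z}
  c: {a,e,w}
  e: {a,c,k,w,z}
  k: {a,e,w}
  w: {a,c,e,k}
  z: {a,e}

N(z) = ["a", "e"]

Answer: ["a", "e"]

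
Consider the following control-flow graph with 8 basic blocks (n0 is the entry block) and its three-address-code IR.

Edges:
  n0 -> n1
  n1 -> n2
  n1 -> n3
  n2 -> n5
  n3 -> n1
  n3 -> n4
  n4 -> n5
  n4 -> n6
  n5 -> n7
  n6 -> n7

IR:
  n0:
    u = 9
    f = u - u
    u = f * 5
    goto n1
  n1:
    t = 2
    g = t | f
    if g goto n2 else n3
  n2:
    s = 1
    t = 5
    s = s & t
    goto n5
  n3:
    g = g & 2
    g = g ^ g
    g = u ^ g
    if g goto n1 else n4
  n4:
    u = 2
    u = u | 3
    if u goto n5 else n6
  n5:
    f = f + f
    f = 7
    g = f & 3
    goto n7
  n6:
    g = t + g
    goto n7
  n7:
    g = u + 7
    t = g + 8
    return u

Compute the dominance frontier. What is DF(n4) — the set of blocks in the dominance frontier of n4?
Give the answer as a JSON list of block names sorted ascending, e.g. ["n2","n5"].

Answer: ["n5", "n7"]

Analysis:
idom tree: n1←n0 n2←n1 n3←n1 n4←n3 n5←n1 n6←n4 n7←n1
Dom at joins:
  n1: preds {n0,n3}: {n0} ∩ {n0,n1,n3} = {n0}; idom=n0
  n5: preds {n2,n4}: {n0,n1,n2} ∩ {n0,n1,n3,n4} = {n0,n1}; idom=n1
  n7: preds {n5,n6}: {n0,n1,n5} ∩ {n0,n1,n3,n4,n6} = {n0,n1}; idom=n1

DF derivation:
  n1←n0: walk · to n0
  n1←n3: walk n3→n1 to n0
  n5←n2: walk n2 to n1
  n5←n4: walk n4→n3 to n1
  n7←n5: walk n5 to n1
  n7←n6: walk n6→n4→n3 to n1
  n0 → ∅
  n1 → {n1}
  n2 → {n5}
  n3 → {n1,n5,n7}
  n4 → {n5,n7}
  n5 → {n7}
  n6 → {n7}
  n7 → ∅

DF(n4) = ["n5", "n7"]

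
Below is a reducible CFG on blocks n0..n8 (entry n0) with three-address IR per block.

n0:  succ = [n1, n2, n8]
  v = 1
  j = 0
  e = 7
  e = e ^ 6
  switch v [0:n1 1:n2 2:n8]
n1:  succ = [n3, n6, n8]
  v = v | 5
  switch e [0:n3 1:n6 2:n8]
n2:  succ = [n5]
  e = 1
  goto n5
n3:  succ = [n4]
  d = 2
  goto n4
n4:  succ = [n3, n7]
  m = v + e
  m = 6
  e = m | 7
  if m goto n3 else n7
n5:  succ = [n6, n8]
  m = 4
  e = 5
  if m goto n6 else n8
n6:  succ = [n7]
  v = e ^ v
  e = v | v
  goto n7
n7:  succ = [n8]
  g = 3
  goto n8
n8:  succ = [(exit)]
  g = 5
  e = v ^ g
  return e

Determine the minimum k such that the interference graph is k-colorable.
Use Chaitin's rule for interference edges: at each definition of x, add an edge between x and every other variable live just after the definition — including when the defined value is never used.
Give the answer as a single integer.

Answer: 3

Working:
Block summaries:
  n0: def={e,j,v} ue=∅
  n1: def={v} ue={e,v}
  n2: def={e} ue=∅
  n3: def={d} ue=∅
  n4: def={e,m} ue={e,v}
  n5: def={e,m} ue=∅
  n6: def={e,v} ue={e,v}
  n7: def={g} ue=∅
  n8: def={e,g} ue={v}

Live sets:
  n0: in=∅ out={e,v}
  n1: in={e,v} out={e,v}
  n2: in={v} out={v}
  n3: in={e,v} out={e,v}
  n4: in={e,v} out={e,v}
  n5: in={v} out={e,v}
  n6: in={e,v} out={v}
  n7: in={v} out={v}
  n8: in={v} out=∅

Conflict graph:
  d↔{e,v}
  e↔{d,m,v}
  g↔{v}
  j↔{v}
  m↔{e,v}
  v↔{d,e,g,j,m}

Registers:
  clique {d,e,v} ⇒ need ≥ 3
  assign d→R2 e→R1 g→R1 j→R1 m→R2 v→R0 — no edge inside a register ⇒ χ ≤ 3
  χ = 3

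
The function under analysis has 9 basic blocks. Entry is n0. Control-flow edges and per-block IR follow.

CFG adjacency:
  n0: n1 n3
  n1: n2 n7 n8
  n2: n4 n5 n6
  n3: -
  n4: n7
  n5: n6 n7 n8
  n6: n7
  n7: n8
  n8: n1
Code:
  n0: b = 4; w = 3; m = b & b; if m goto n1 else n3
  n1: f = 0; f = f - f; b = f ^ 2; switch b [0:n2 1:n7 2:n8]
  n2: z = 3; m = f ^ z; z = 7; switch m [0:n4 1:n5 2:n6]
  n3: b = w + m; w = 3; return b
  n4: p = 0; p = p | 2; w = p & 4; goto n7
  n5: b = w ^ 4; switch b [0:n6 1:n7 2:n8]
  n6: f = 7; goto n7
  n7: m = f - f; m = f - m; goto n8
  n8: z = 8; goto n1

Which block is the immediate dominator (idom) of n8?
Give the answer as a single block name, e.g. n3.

idom tree: n1←n0 n2←n1 n3←n0 n4←n2 n5←n2 n6←n2 n7←n1 n8←n1
Dom∩ at merges:
  n1: preds {n0,n8}: {n0} ∩ {n0,n1,n8} = {n0}; idom=n0
  n6: preds {n2,n5}: {n0,n1,n2} ∩ {n0,n1,n2,n5} = {n0,n1,n2}; idom=n2
  n7: preds {n1,n4,n5,n6}: {n0,n1} ∩ {n0,n1,n2,n4} ∩ {n0,n1,n2,n5} ∩ {n0,n1,n2,n6} = {n0,n1}; idom=n1
  n8: preds {n1,n5,n7}: {n0,n1} ∩ {n0,n1,n2,n5} ∩ {n0,n1,n7} = {n0,n1}; idom=n1

idom(n8) = n1

Answer: n1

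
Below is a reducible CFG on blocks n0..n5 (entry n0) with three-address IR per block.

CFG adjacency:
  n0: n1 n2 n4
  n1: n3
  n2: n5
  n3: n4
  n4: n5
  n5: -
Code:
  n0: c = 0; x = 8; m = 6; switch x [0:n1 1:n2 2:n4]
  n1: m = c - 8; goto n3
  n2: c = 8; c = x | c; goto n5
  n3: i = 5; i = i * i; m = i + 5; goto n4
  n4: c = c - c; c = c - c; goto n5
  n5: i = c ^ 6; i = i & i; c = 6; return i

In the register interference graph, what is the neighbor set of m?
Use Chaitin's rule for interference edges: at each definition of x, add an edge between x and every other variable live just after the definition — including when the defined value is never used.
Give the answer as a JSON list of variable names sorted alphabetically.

Answer: ["c", "x"]

Derivation:
def/use:
  n0 def {c,m,x} use ∅
  n1 def {m} use {c}
  n2 def {c} use {x}
  n3 def {i,m} use ∅
  n4 def {c} use {c}
  n5 def {c,i} use {c}

Liveness:
  n0 li=∅ lo={c,x}
  n1 li={c} lo={c}
  n2 li={x} lo={c}
  n3 li={c} lo={c}
  n4 li={c} lo={c}
  n5 li={c} lo=∅

Interfere edges:
  c — {i,m,x}
  i — {c}
  m — {c,x}
  x — {c,m}

N(m) = ["c", "x"]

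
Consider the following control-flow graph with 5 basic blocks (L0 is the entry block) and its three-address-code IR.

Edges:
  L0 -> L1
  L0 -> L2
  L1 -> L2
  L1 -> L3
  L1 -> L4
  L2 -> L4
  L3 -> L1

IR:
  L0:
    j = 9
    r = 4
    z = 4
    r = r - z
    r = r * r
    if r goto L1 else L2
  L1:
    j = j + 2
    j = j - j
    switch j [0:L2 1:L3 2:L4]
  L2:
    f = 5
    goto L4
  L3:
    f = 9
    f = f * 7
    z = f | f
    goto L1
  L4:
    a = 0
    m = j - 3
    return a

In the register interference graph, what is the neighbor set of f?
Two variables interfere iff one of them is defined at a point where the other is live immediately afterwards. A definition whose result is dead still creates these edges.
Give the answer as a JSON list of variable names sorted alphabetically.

Answer: ["j"]

Working:
Per-block:
  L0 def {j,r,z} use ∅
  L1 def {j} use {j}
  L2 def {f} use ∅
  L3 def {f,z} use ∅
  L4 def {a,m} use {j}

Backward fixpoint:
  L0: in=∅ out={j}
  L1: in={j} out={j}
  L2: in={j} out={j}
  L3: in={j} out={j}
  L4: in={j} out=∅

Conflict graph:
  a↔{j,m}
  f↔{j}
  j↔{a,f,r,z}
  m↔{a}
  r↔{j,z}
  z↔{j,r}

N(f) = ["j"]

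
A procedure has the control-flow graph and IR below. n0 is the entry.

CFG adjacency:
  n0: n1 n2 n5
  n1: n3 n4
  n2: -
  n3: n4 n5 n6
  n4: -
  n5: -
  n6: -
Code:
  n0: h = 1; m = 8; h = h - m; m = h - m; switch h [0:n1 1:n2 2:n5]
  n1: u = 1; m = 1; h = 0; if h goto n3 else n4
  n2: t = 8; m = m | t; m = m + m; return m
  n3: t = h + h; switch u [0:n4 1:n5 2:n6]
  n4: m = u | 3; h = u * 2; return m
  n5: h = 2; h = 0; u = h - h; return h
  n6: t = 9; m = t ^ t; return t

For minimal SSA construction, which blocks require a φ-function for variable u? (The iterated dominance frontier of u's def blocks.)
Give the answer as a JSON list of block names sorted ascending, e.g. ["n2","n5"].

idom tree: n1←n0 n2←n0 n3←n1 n4←n1 n5←n0 n6←n3
Dom∩ at merges:
  n4: preds {n1,n3}: {n0,n1} ∩ {n0,n1,n3} = {n0,n1}; idom=n1
  n5: preds {n0,n3}: {n0} ∩ {n0,n1,n3} = {n0}; idom=n0

DF walk-up:
  join n4 pred n1: · stop@n1
  join n4 pred n3: n3 stop@n1
  join n5 pred n0: · stop@n0
  join n5 pred n3: n3→n1 stop@n0
  n0 → ∅
  n1 → {n5}
  n2 → ∅
  n3 → {n4,n5}
  n4 → ∅
  n5 → ∅
  n6 → ∅

φ for u: defs {n1,n5}
  DF⁺ = {n5}

Answer: ["n5"]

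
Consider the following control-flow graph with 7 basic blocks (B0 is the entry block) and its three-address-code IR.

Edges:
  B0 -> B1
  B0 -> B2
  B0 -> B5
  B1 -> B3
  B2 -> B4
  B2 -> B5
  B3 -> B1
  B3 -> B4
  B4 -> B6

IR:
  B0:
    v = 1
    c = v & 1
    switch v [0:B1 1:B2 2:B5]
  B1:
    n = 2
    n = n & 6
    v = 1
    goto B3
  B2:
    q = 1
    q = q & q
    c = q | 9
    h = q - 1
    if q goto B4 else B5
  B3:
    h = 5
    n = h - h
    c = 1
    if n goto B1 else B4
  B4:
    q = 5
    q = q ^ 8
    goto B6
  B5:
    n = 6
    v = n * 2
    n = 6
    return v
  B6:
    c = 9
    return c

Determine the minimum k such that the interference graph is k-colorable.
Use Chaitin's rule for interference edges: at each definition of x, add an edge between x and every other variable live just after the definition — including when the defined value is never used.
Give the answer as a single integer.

Block summaries:
  B0: {c,v} / ∅
  B1: {n,v} / ∅
  B2: {c,h,q} / ∅
  B3: {c,h,n} / ∅
  B4: {q} / ∅
  B5: {n,v} / ∅
  B6: {c} / ∅

Backward fixpoint:
  live B0: ∅→∅
  live B1: ∅→∅
  live B2: ∅→∅
  live B3: ∅→∅
  live B4: ∅→∅
  live B5: ∅→∅
  live B6: ∅→∅

Conflict graph:
  c↔{n,q,v}
  h↔{q}
  n↔{c,v}
  q↔{c,h}
  v↔{c,n}

Chromatic number:
  clique {c,n,v} ⇒ need ≥ 3
  3-colouring: c0={c,h}  c1={n,q}  c2={v}
  χ = 3

Answer: 3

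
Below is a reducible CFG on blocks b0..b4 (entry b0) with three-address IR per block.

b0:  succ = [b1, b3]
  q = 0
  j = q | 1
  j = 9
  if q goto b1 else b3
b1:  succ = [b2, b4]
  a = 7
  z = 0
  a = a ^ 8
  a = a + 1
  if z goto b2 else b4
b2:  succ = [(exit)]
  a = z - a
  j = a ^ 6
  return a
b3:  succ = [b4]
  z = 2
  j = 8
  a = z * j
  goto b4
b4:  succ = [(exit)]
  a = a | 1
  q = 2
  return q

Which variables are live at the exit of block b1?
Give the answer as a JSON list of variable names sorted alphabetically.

Answer: ["a", "z"]

Derivation:
Block summaries:
  b0: def={j,q} ue=∅
  b1: def={a,z} ue=∅
  b2: def={a,j} ue={a,z}
  b3: def={a,j,z} ue=∅
  b4: def={a,q} ue={a}

Live sets:
  b0 li=∅ lo=∅
  b1 li=∅ lo={a,z}
  b2 li={a,z} lo=∅
  b3 li=∅ lo={a}
  b4 li={a} lo=∅

live-out(b1) = ["a", "z"]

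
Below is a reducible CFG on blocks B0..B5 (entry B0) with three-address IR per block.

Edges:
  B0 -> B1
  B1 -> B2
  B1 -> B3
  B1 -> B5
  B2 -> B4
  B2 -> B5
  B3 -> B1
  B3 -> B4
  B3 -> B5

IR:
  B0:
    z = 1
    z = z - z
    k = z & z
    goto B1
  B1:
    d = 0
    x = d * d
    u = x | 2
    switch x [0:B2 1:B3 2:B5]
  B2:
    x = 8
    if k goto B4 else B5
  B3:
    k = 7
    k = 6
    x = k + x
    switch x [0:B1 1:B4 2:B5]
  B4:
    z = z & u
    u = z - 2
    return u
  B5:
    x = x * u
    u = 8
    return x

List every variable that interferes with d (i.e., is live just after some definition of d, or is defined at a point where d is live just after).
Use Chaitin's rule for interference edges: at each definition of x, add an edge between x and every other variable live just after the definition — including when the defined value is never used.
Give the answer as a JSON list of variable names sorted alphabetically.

def/use:
  B0 def {k,z} use ∅
  B1 def {d,u,x} use ∅
  B2 def {x} use {k}
  B3 def {k,x} use {x}
  B4 def {u,z} use {u,z}
  B5 def {u,x} use {u,x}

Backward fixpoint:
  B0 li=∅ lo={k,z}
  B1 li={k,z} lo={k,u,x,z}
  B2 li={k,u,z} lo={u,x,z}
  B3 li={u,x,z} lo={k,u,x,z}
  B4 li={u,z} lo=∅
  B5 li={u,x} lo=∅

Interference:
  d↔{k,z}
  k↔{d,u,x,z}
  u↔{k,x,z}
  x↔{k,u,z}
  z↔{d,k,u,x}

N(d) = ["k", "z"]

Answer: ["k", "z"]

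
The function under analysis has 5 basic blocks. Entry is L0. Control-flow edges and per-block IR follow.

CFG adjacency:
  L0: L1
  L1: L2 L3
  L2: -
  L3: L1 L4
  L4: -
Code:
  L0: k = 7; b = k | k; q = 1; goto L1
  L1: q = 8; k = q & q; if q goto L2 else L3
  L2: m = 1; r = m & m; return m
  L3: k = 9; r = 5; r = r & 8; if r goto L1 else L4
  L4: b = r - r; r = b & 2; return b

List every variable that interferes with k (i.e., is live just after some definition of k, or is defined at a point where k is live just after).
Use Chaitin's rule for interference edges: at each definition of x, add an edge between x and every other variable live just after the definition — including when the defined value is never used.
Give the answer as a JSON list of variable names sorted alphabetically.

Answer: ["q"]

Working:
Per-block:
  L0: {b,k,q} / ∅
  L1: {k,q} / ∅
  L2: {m,r} / ∅
  L3: {k,r} / ∅
  L4: {b,r} / {r}

Liveness:
  L0: in=∅ out=∅
  L1: in=∅ out=∅
  L2: in=∅ out=∅
  L3: in=∅ out={r}
  L4: in={r} out=∅

Conflict graph:
  b — {r}
  k — {q}
  m — {r}
  q — {k}
  r — {b,m}

N(k) = ["q"]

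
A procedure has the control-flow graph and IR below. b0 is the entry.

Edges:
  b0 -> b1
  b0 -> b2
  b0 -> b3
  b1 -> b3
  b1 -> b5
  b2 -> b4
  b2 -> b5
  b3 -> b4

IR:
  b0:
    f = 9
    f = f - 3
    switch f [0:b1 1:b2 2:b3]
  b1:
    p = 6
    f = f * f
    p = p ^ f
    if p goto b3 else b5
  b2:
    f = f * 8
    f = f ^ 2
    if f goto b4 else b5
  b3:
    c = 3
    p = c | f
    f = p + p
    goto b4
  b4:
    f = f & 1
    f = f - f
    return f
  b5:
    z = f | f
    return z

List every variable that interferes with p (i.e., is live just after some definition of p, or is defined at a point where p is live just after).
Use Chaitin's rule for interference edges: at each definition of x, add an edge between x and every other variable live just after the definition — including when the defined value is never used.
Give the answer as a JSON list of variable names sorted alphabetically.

def/use:
  b0: {f} / ∅
  b1: {f,p} / {f}
  b2: {f} / {f}
  b3: {c,f,p} / {f}
  b4: {f} / {f}
  b5: {z} / {f}

Live sets:
  b0 li=∅ lo={f}
  b1 li={f} lo={f}
  b2 li={f} lo={f}
  b3 li={f} lo={f}
  b4 li={f} lo=∅
  b5 li={f} lo=∅

Interference:
  c — {f}
  f — {c,p}
  p — {f}
  z — ∅

N(p) = ["f"]

Answer: ["f"]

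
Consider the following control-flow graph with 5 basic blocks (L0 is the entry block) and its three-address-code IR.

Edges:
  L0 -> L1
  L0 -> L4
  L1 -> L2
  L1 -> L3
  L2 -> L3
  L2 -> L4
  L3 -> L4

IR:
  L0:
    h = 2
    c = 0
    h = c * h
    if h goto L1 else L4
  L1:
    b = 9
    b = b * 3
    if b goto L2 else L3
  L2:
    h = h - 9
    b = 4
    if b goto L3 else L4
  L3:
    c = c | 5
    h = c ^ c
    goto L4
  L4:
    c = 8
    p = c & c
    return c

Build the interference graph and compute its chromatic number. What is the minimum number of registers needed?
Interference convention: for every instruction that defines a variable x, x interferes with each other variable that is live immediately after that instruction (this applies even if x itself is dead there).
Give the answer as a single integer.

Answer: 3

Derivation:
Block summaries:
  L0 def {c,h} use ∅
  L1 def {b} use ∅
  L2 def {b,h} use {h}
  L3 def {c,h} use {c}
  L4 def {c,p} use ∅

Backward fixpoint:
  live L0: ∅→{c,h}
  live L1: {c,h}→{c,h}
  live L2: {c,h}→{c}
  live L3: {c}→∅
  live L4: ∅→∅

Interference:
  b↔{c,h}
  c↔{b,h,p}
  h↔{b,c}
  p↔{c}

Colouring:
  lower bound: {b,c,h} mutually conflict ⇒ χ ≥ 3
  3-colouring: c0={c}  c1={b,p}  c2={h}
  χ = 3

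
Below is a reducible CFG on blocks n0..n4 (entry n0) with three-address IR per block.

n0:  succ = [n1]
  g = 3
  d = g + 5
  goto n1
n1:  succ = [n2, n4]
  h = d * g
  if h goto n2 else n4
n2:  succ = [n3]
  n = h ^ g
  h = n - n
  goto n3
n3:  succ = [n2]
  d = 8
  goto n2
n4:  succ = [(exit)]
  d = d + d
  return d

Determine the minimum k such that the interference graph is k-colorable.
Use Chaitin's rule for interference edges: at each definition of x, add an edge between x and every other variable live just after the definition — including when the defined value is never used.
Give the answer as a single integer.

Answer: 3

Derivation:
Per-block:
  n0: def={d,g} ue=∅
  n1: def={h} ue={d,g}
  n2: def={h,n} ue={g,h}
  n3: def={d} ue=∅
  n4: def={d} ue={d}

Liveness:
  live n0: ∅→{d,g}
  live n1: {d,g}→{d,g,h}
  live n2: {g,h}→{g,h}
  live n3: {g,h}→{g,h}
  live n4: {d}→∅

Interference:
  d — {g,h}
  g — {d,h,n}
  h — {d,g}
  n — {g}

Registers:
  lower bound: {d,g,h} mutually conflict ⇒ χ ≥ 3
  3-colouring: R0={g}  R1={d,n}  R2={h}
  χ = 3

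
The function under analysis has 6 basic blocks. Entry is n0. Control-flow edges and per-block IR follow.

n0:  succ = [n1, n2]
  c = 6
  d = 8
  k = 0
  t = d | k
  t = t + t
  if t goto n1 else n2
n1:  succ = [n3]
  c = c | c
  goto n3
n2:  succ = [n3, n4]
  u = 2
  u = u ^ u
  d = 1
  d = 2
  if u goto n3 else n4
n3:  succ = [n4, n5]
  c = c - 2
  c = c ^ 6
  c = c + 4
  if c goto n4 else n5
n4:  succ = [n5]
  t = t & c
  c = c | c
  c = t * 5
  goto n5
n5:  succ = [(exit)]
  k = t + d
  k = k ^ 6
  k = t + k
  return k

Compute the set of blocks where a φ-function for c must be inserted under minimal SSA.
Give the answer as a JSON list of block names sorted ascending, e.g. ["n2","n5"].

Answer: ["n3", "n4", "n5"]

Derivation:
idom tree: n1←n0 n2←n0 n3←n0 n4←n0 n5←n0
Join-block Dom:
  n3: preds {n1,n2}: {n0,n1} ∩ {n0,n2} = {n0}; idom=n0
  n4: preds {n2,n3}: {n0,n2} ∩ {n0,n3} = {n0}; idom=n0
  n5: preds {n3,n4}: {n0,n3} ∩ {n0,n4} = {n0}; idom=n0

DF derivation:
  join n3 pred n1: n1 stop@n0
  join n3 pred n2: n2 stop@n0
  join n4 pred n2: n2 stop@n0
  join n4 pred n3: n3 stop@n0
  join n5 pred n3: n3 stop@n0
  join n5 pred n4: n4 stop@n0
  n0 → ∅
  n1 → {n3}
  n2 → {n3,n4}
  n3 → {n4,n5}
  n4 → {n5}
  n5 → ∅

φ for c: defs {n0,n1,n3,n4}
  DF⁺ = {n3,n4,n5}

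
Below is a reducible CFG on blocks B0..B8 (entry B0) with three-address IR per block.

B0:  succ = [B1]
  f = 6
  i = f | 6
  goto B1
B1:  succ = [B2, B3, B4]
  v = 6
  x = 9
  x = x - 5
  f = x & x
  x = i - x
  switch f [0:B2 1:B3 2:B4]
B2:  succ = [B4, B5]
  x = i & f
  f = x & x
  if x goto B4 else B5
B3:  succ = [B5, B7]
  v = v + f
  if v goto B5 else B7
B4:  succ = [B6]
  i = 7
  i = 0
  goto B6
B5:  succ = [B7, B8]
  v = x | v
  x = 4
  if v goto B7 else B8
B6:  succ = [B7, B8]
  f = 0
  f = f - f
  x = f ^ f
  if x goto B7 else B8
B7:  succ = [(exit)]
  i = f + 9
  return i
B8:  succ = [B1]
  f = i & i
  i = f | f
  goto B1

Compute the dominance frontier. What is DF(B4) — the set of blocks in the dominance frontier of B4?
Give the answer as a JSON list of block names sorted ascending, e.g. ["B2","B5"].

idom tree: B1←B0 B2←B1 B3←B1 B4←B1 B5←B1 B6←B4 B7←B1 B8←B1
Dom at joins:
  B1: preds {B0,B8}: {B0} ∩ {B0,B1,B8} = {B0}; idom=B0
  B4: preds {B1,B2}: {B0,B1} ∩ {B0,B1,B2} = {B0,B1}; idom=B1
  B5: preds {B2,B3}: {B0,B1,B2} ∩ {B0,B1,B3} = {B0,B1}; idom=B1
  B7: preds {B3,B5,B6}: {B0,B1,B3} ∩ {B0,B1,B5} ∩ {B0,B1,B4,B6} = {B0,B1}; idom=B1
  B8: preds {B5,B6}: {B0,B1,B5} ∩ {B0,B1,B4,B6} = {B0,B1}; idom=B1

DF walk-up:
  B1←B0: walk · to B0
  B1←B8: walk B8→B1 to B0
  B4←B1: walk · to B1
  B4←B2: walk B2 to B1
  B5←B2: walk B2 to B1
  B5←B3: walk B3 to B1
  B7←B3: walk B3 to B1
  B7←B5: walk B5 to B1
  B7←B6: walk B6→B4 to B1
  B8←B5: walk B5 to B1
  B8←B6: walk B6→B4 to B1
  B0 → ∅
  B1 → {B1}
  B2 → {B4,B5}
  B3 → {B5,B7}
  B4 → {B7,B8}
  B5 → {B7,B8}
  B6 → {B7,B8}
  B7 → ∅
  B8 → {B1}

DF(B4) = ["B7", "B8"]

Answer: ["B7", "B8"]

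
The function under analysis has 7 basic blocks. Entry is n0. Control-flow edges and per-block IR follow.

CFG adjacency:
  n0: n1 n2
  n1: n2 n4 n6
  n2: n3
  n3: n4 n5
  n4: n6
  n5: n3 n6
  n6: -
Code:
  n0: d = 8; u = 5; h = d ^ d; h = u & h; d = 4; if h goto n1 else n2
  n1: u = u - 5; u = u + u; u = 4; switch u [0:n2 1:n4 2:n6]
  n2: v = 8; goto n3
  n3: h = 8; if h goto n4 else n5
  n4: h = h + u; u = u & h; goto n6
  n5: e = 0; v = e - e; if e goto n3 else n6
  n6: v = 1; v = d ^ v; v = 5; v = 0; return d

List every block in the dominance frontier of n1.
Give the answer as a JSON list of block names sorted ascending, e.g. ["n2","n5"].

Answer: ["n2", "n4", "n6"]

Analysis:
idom tree: n1←n0 n2←n0 n3←n2 n4←n0 n5←n3 n6←n0
Dom at joins:
  n2: preds {n0,n1}: {n0} ∩ {n0,n1} = {n0}; idom=n0
  n3: preds {n2,n5}: {n0,n2} ∩ {n0,n2,n3,n5} = {n0,n2}; idom=n2
  n4: preds {n1,n3}: {n0,n1} ∩ {n0,n2,n3} = {n0}; idom=n0
  n6: preds {n1,n4,n5}: {n0,n1} ∩ {n0,n4} ∩ {n0,n2,n3,n5} = {n0}; idom=n0

DF derivation:
  n2←n0: walk · to n0
  n2←n1: walk n1 to n0
  n3←n2: walk · to n2
  n3←n5: walk n5→n3 to n2
  n4←n1: walk n1 to n0
  n4←n3: walk n3→n2 to n0
  n6←n1: walk n1 to n0
  n6←n4: walk n4 to n0
  n6←n5: walk n5→n3→n2 to n0
  n0: DF=∅
  n1: DF={n2,n4,n6}
  n2: DF={n4,n6}
  n3: DF={n3,n4,n6}
  n4: DF={n6}
  n5: DF={n3,n6}
  n6: DF=∅

DF(n1) = ["n2", "n4", "n6"]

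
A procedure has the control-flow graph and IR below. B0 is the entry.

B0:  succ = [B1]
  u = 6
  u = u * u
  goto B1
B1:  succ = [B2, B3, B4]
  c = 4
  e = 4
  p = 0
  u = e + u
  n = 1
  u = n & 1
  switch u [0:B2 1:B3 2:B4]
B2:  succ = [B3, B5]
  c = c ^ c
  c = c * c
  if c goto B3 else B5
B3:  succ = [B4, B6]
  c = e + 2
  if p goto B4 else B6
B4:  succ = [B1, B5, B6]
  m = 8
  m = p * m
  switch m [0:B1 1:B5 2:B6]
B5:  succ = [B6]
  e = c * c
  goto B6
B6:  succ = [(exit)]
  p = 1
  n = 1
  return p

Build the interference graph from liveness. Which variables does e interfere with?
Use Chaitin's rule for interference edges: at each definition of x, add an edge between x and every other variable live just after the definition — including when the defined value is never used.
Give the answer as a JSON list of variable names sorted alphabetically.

Answer: ["c", "n", "p", "u"]

Working:
def/use:
  B0 def {u} use ∅
  B1 def {c,e,n,p,u} use {u}
  B2 def {c} use {c}
  B3 def {c} use {e,p}
  B4 def {m} use {p}
  B5 def {e} use {c}
  B6 def {n,p} use ∅

Live sets:
  B0: in=∅ out={u}
  B1: in={u} out={c,e,p,u}
  B2: in={c,e,p,u} out={c,e,p,u}
  B3: in={e,p,u} out={c,p,u}
  B4: in={c,p,u} out={c,u}
  B5: in={c} out=∅
  B6: in=∅ out=∅

Conflict graph:
  c: {e,m,n,p,u}
  e: {c,n,p,u}
  m: {c,p,u}
  n: {c,e,p}
  p: {c,e,m,n,u}
  u: {c,e,m,p}

N(e) = ["c", "n", "p", "u"]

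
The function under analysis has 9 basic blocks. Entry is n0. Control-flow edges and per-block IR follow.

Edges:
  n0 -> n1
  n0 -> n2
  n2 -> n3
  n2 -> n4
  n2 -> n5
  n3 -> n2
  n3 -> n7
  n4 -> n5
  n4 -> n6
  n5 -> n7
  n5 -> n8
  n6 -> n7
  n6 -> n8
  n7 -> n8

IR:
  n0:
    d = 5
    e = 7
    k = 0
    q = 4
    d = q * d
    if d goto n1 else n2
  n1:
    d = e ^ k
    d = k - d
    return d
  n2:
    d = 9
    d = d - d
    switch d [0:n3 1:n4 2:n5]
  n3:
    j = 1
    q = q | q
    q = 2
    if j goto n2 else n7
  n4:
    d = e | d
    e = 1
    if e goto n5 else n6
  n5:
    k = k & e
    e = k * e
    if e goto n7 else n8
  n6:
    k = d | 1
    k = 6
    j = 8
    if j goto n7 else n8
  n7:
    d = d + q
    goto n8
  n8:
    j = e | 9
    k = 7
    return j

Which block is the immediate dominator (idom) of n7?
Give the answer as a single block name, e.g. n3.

idom tree: n1←n0 n2←n0 n3←n2 n4←n2 n5←n2 n6←n4 n7←n2 n8←n2
Dom∩ at merges:
  n2: preds {n0,n3}: {n0} ∩ {n0,n2,n3} = {n0}; idom=n0
  n5: preds {n2,n4}: {n0,n2} ∩ {n0,n2,n4} = {n0,n2}; idom=n2
  n7: preds {n3,n5,n6}: {n0,n2,n3} ∩ {n0,n2,n5} ∩ {n0,n2,n4,n6} = {n0,n2}; idom=n2
  n8: preds {n5,n6,n7}: {n0,n2,n5} ∩ {n0,n2,n4,n6} ∩ {n0,n2,n7} = {n0,n2}; idom=n2

idom(n7) = n2

Answer: n2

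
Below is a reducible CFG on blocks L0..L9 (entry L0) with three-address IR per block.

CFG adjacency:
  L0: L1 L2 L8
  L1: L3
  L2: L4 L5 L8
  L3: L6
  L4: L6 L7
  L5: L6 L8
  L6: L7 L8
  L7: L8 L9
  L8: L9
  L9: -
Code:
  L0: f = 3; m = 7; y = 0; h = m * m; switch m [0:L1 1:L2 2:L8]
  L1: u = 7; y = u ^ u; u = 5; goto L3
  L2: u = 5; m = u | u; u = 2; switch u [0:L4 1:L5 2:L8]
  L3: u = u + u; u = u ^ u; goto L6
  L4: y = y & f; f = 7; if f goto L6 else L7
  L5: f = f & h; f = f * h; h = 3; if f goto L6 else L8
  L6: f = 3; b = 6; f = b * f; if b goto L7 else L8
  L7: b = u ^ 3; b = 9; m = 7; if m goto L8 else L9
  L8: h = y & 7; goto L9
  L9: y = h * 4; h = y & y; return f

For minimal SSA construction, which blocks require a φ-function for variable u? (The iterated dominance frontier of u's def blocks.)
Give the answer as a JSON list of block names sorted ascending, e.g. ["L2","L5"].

idom tree: L1←L0 L2←L0 L3←L1 L4←L2 L5←L2 L6←L0 L7←L0 L8←L0 L9←L0
Join-block Dom:
  L6: preds {L3,L4,L5}: {L0,L1,L3} ∩ {L0,L2,L4} ∩ {L0,L2,L5} = {L0}; idom=L0
  L7: preds {L4,L6}: {L0,L2,L4} ∩ {L0,L6} = {L0}; idom=L0
  L8: preds {L0,L2,L5,L6,L7}: {L0} ∩ {L0,L2} ∩ {L0,L2,L5} ∩ {L0,L6} ∩ {L0,L7} = {L0}; idom=L0
  L9: preds {L7,L8}: {L0,L7} ∩ {L0,L8} = {L0}; idom=L0

DF derivation:
  join L6 pred L3: L3→L1 stop@L0
  join L6 pred L4: L4→L2 stop@L0
  join L6 pred L5: L5→L2 stop@L0
  join L7 pred L4: L4→L2 stop@L0
  join L7 pred L6: L6 stop@L0
  join L8 pred L0: · stop@L0
  join L8 pred L2: L2 stop@L0
  join L8 pred L5: L5→L2 stop@L0
  join L8 pred L6: L6 stop@L0
  join L8 pred L7: L7 stop@L0
  join L9 pred L7: L7 stop@L0
  join L9 pred L8: L8 stop@L0
  L0 → ∅
  L1 → {L6}
  L2 → {L6,L7,L8}
  L3 → {L6}
  L4 → {L6,L7}
  L5 → {L6,L8}
  L6 → {L7,L8}
  L7 → {L8,L9}
  L8 → {L9}
  L9 → ∅

φ for u: defs {L1,L2,L3}
  DF⁺ = {L6,L7,L8,L9}

Answer: ["L6", "L7", "L8", "L9"]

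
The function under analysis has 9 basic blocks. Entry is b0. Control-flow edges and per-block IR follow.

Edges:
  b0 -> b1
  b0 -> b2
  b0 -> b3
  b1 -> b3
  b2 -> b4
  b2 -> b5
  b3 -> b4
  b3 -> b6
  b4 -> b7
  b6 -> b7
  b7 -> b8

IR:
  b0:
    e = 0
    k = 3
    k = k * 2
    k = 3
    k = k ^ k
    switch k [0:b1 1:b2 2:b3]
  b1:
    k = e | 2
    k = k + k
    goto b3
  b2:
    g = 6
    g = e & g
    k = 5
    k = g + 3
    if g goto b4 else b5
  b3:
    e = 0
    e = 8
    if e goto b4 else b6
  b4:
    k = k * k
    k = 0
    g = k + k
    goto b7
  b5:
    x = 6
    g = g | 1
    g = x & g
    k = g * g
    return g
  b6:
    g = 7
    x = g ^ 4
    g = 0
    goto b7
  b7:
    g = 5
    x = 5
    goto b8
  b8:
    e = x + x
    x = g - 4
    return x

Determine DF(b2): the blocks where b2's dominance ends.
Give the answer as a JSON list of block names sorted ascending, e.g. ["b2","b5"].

Answer: ["b4"]

Derivation:
idom tree: b1←b0 b2←b0 b3←b0 b4←b0 b5←b2 b6←b3 b7←b0 b8←b7
Dom at joins:
  b3: preds {b0,b1}: {b0} ∩ {b0,b1} = {b0}; idom=b0
  b4: preds {b2,b3}: {b0,b2} ∩ {b0,b3} = {b0}; idom=b0
  b7: preds {b4,b6}: {b0,b4} ∩ {b0,b3,b6} = {b0}; idom=b0

Frontier:
  b3←b0: walk · to b0
  b3←b1: walk b1 to b0
  b4←b2: walk b2 to b0
  b4←b3: walk b3 to b0
  b7←b4: walk b4 to b0
  b7←b6: walk b6→b3 to b0
  b0 → ∅
  b1 → {b3}
  b2 → {b4}
  b3 → {b4,b7}
  b4 → {b7}
  b5 → ∅
  b6 → {b7}
  b7 → ∅
  b8 → ∅

DF(b2) = ["b4"]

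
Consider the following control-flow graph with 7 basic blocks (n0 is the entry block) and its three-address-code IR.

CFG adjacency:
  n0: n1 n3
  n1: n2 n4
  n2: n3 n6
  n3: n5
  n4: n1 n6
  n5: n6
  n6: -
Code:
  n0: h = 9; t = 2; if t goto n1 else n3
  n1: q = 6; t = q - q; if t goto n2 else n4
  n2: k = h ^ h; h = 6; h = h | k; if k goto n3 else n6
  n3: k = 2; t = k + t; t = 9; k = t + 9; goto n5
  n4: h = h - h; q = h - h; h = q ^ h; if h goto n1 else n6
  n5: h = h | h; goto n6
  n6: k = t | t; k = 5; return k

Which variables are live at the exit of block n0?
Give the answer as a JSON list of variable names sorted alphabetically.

Answer: ["h", "t"]

Analysis:
Block summaries:
  n0: {h,t} / ∅
  n1: {q,t} / ∅
  n2: {h,k} / {h}
  n3: {k,t} / {t}
  n4: {h,q} / {h}
  n5: {h} / {h}
  n6: {k} / {t}

Liveness:
  live n0: ∅→{h,t}
  live n1: {h}→{h,t}
  live n2: {h,t}→{h,t}
  live n3: {h,t}→{h,t}
  live n4: {h,t}→{h,t}
  live n5: {h,t}→{t}
  live n6: {t}→∅

live-out(n0) = ["h", "t"]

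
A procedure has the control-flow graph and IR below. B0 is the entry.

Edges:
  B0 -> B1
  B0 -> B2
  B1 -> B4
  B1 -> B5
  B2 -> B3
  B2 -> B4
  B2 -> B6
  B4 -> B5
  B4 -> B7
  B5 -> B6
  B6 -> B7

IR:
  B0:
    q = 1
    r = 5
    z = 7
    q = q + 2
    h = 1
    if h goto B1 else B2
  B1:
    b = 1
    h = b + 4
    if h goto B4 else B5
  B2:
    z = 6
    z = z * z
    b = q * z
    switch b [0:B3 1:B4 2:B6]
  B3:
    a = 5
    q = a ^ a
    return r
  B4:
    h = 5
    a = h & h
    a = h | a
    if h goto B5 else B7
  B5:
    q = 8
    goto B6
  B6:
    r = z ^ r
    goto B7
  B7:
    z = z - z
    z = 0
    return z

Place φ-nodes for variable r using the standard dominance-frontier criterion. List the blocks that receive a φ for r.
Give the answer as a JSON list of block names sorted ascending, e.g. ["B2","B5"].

idom tree: B1←B0 B2←B0 B3←B2 B4←B0 B5←B0 B6←B0 B7←B0
Join-block Dom:
  B4: preds {B1,B2}: {B0,B1} ∩ {B0,B2} = {B0}; idom=B0
  B5: preds {B1,B4}: {B0,B1} ∩ {B0,B4} = {B0}; idom=B0
  B6: preds {B2,B5}: {B0,B2} ∩ {B0,B5} = {B0}; idom=B0
  B7: preds {B4,B6}: {B0,B4} ∩ {B0,B6} = {B0}; idom=B0

DF derivation:
  join B4 pred B1: B1 stop@B0
  join B4 pred B2: B2 stop@B0
  join B5 pred B1: B1 stop@B0
  join B5 pred B4: B4 stop@B0
  join B6 pred B2: B2 stop@B0
  join B6 pred B5: B5 stop@B0
  join B7 pred B4: B4 stop@B0
  join B7 pred B6: B6 stop@B0
  DF(B0)=∅
  DF(B1)={B4,B5}
  DF(B2)={B4,B6}
  DF(B3)=∅
  DF(B4)={B5,B7}
  DF(B5)={B6}
  DF(B6)={B7}
  DF(B7)=∅

φ for r: defs {B0,B6}
  DF⁺ = {B7}

Answer: ["B7"]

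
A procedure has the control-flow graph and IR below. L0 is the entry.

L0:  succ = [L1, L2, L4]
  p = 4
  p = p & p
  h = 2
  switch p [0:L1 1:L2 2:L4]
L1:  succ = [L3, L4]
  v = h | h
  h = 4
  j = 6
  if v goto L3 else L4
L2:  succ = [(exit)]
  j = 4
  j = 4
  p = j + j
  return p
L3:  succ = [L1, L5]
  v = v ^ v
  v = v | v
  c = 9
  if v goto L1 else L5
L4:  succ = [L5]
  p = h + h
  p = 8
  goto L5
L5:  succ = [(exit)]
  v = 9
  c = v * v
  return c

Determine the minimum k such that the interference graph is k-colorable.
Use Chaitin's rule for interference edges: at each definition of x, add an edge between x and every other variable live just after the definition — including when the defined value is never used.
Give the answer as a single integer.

Answer: 3

Analysis:
def/use:
  L0: {h,p} / ∅
  L1: {h,j,v} / {h}
  L2: {j,p} / ∅
  L3: {c,v} / {v}
  L4: {p} / {h}
  L5: {c,v} / ∅

Live sets:
  live L0: ∅→{h}
  live L1: {h}→{h,v}
  live L2: ∅→∅
  live L3: {h,v}→{h}
  live L4: {h}→∅
  live L5: ∅→∅

Interference:
  c↔{h,v}
  h↔{c,j,p,v}
  j↔{h,v}
  p↔{h}
  v↔{c,h,j}

Registers:
  {c,h,v} pairwise interfere (3-clique) ⇒ χ ≥ 3
  3-colouring: r0={h}  r1={p,v}  r2={c,j}
  χ = 3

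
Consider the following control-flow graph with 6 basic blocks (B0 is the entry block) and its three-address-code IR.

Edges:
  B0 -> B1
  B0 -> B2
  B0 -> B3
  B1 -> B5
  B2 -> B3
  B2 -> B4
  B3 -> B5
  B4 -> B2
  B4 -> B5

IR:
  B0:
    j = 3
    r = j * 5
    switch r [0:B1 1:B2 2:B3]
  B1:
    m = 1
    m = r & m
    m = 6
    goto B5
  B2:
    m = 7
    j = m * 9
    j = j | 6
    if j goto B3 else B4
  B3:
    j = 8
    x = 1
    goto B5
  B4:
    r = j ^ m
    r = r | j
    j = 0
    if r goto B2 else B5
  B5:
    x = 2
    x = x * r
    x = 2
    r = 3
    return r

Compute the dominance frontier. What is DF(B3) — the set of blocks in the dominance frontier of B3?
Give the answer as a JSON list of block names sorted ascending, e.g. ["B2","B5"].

Answer: ["B5"]

Analysis:
idom tree: B1←B0 B2←B0 B3←B0 B4←B2 B5←B0
Join-block Dom:
  B2: preds {B0,B4}: {B0} ∩ {B0,B2,B4} = {B0}; idom=B0
  B3: preds {B0,B2}: {B0} ∩ {B0,B2} = {B0}; idom=B0
  B5: preds {B1,B3,B4}: {B0,B1} ∩ {B0,B3} ∩ {B0,B2,B4} = {B0}; idom=B0

DF derivation:
  B2←B0: walk · to B0
  B2←B4: walk B4→B2 to B0
  B3←B0: walk · to B0
  B3←B2: walk B2 to B0
  B5←B1: walk B1 to B0
  B5←B3: walk B3 to B0
  B5←B4: walk B4→B2 to B0
  B0: DF=∅
  B1: DF={B5}
  B2: DF={B2,B3,B5}
  B3: DF={B5}
  B4: DF={B2,B5}
  B5: DF=∅

DF(B3) = ["B5"]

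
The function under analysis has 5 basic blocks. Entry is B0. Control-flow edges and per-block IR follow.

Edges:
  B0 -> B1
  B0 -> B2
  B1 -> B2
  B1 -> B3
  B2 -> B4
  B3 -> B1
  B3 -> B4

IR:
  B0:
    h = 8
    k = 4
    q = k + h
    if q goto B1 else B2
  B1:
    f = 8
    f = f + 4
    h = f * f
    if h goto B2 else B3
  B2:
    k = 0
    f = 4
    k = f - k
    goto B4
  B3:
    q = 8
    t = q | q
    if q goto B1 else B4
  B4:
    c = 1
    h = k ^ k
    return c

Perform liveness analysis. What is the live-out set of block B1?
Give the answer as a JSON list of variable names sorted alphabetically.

Answer: ["k"]

Analysis:
def/use:
  B0 def {h,k,q} use ∅
  B1 def {f,h} use ∅
  B2 def {f,k} use ∅
  B3 def {q,t} use ∅
  B4 def {c,h} use {k}

Backward fixpoint:
  B0 li=∅ lo={k}
  B1 li={k} lo={k}
  B2 li=∅ lo={k}
  B3 li={k} lo={k}
  B4 li={k} lo=∅

live-out(B1) = ["k"]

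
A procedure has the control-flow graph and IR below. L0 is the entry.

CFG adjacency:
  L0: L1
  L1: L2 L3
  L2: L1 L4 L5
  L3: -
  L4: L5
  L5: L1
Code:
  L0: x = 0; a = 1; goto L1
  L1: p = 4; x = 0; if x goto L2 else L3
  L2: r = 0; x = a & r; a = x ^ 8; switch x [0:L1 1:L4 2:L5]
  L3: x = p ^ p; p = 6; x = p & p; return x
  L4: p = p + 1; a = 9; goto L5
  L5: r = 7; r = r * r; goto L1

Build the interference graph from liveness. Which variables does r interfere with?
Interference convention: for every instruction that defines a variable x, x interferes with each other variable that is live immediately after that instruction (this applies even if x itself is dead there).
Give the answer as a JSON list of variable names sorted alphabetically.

def/use:
  L0 def {a,x} use ∅
  L1 def {p,x} use ∅
  L2 def {a,r,x} use {a}
  L3 def {p,x} use {p}
  L4 def {a,p} use {p}
  L5 def {r} use ∅

Live sets:
  L0: in=∅ out={a}
  L1: in={a} out={a,p}
  L2: in={a,p} out={a,p}
  L3: in={p} out=∅
  L4: in={p} out={a}
  L5: in={a} out={a}

Conflict graph:
  a↔{p,r,x}
  p↔{a,r,x}
  r↔{a,p}
  x↔{a,p}

N(r) = ["a", "p"]

Answer: ["a", "p"]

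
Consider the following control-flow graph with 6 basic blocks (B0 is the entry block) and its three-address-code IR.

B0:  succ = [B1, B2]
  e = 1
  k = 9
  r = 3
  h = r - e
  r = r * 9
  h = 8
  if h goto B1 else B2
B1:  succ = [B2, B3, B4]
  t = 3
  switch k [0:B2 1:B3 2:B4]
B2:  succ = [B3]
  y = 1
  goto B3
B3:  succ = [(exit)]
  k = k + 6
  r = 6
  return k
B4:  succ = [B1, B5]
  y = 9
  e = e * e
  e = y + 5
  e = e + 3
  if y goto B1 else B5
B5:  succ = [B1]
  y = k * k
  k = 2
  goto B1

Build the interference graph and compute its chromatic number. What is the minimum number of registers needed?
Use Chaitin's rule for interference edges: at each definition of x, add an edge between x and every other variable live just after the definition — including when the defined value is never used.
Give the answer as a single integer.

def/use:
  B0: def={e,h,k,r} ue=∅
  B1: def={t} ue={k}
  B2: def={y} ue=∅
  B3: def={k,r} ue={k}
  B4: def={e,y} ue={e}
  B5: def={k,y} ue={k}

Live sets:
  B0 li=∅ lo={e,k}
  B1 li={e,k} lo={e,k}
  B2 li={k} lo={k}
  B3 li={k} lo=∅
  B4 li={e,k} lo={e,k}
  B5 li={e,k} lo={e,k}

Conflict graph:
  e↔{h,k,r,t,y}
  h↔{e,k,r}
  k↔{e,h,r,t,y}
  r↔{e,h,k}
  t↔{e,k}
  y↔{e,k}

Registers:
  clique {e,h,k,r} ⇒ need ≥ 4
  4-colouring: r0={e}  r1={k}  r2={h,t,y}  r3={r}
  χ = 4

Answer: 4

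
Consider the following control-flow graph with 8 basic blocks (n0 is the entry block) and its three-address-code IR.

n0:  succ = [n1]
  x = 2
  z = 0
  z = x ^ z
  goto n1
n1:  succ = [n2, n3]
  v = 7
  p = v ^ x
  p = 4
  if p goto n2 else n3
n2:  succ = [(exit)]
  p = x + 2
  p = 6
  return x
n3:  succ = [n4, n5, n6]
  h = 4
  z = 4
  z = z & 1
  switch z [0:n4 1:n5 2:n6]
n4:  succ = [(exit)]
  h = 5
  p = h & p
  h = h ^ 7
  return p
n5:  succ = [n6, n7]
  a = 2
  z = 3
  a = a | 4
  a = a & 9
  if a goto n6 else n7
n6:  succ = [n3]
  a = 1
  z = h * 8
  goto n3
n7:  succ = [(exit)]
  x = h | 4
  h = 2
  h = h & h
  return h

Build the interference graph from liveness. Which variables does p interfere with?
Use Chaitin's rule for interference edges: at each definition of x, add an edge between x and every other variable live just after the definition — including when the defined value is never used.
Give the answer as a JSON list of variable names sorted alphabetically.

Per-block:
  n0: def={x,z} ue=∅
  n1: def={p,v} ue={x}
  n2: def={p} ue={x}
  n3: def={h,z} ue=∅
  n4: def={h,p} ue={p}
  n5: def={a,z} ue=∅
  n6: def={a,z} ue={h}
  n7: def={h,x} ue={h}

Live sets:
  n0: in=∅ out={x}
  n1: in={x} out={p,x}
  n2: in={x} out=∅
  n3: in={p} out={h,p}
  n4: in={p} out=∅
  n5: in={h,p} out={h,p}
  n6: in={h,p} out={p}
  n7: in={h} out=∅

Interference:
  a↔{h,p,z}
  h↔{a,p,z}
  p↔{a,h,x,z}
  v↔{x}
  x↔{p,v,z}
  z↔{a,h,p,x}

N(p) = ["a", "h", "x", "z"]

Answer: ["a", "h", "x", "z"]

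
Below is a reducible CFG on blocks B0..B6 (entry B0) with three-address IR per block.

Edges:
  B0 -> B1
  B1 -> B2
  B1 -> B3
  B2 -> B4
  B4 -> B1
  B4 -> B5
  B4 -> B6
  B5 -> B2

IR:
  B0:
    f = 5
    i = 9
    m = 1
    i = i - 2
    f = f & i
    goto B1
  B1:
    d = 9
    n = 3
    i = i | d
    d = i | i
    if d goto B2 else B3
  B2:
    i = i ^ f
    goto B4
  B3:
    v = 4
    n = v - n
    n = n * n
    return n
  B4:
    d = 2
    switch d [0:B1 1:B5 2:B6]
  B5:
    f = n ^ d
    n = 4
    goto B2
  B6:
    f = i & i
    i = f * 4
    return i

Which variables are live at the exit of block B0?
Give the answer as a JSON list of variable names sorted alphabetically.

def/use:
  B0 def {f,i,m} use ∅
  B1 def {d,i,n} use {i}
  B2 def {i} use {f,i}
  B3 def {n,v} use {n}
  B4 def {d} use ∅
  B5 def {f,n} use {d,n}
  B6 def {f,i} use {i}

Liveness:
  B0 li=∅ lo={f,i}
  B1 li={f,i} lo={f,i,n}
  B2 li={f,i,n} lo={f,i,n}
  B3 li={n} lo=∅
  B4 li={f,i,n} lo={d,f,i,n}
  B5 li={d,i,n} lo={f,i,n}
  B6 li={i} lo=∅

live-out(B0) = ["f", "i"]

Answer: ["f", "i"]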